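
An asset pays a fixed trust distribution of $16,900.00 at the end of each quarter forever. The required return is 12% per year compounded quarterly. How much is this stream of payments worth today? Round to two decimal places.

Periodic rate r = 0.12/4 per quarter.
Level perpetuity: PV = PMT / r = 16,900 / (0.12/4) = $563,333.33.

$563,333.33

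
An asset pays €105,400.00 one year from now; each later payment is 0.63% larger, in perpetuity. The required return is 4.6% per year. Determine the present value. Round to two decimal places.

Periodic rate r = 0.046 per year.
Growing perpetuity (Gordon): PV = PMT₁ / (r − g) = 105,400 / (r − 0.0063) = €2,654,911.84.

€2,654,911.84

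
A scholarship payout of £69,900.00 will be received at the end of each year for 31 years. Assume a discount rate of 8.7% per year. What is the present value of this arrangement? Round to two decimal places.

This is an ordinary annuity: 31 payments of £69,900.00 at the end of each year.
Periodic rate r = 0.087 per year.
PV = PMT × [(1 − (1+r)^−n)/r] = 69,900 × [1 − (1+r)^−31] / r = £742,936.20

£742,936.20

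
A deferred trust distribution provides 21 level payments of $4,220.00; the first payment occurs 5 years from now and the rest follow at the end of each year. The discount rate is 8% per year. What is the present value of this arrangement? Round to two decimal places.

Ordinary annuity of 21 payments, first payment at period 5.
Periodic rate r = 0.08 per year.
The ordinary-annuity PV formula values the stream one period before the first payment (period 4); discount that back 4 periods:
PV₀ = 4,220 × [1 − (1+r)^−21] / r × (1+r)^−4 = $31,070.38

$31,070.38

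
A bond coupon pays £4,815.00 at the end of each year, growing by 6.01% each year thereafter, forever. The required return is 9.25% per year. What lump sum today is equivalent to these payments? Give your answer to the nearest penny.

Periodic rate r = 0.0925 per year.
Growing perpetuity (Gordon): PV = PMT₁ / (r − g) = 4,815 / (r − 0.0601) = £148,611.11.

£148,611.11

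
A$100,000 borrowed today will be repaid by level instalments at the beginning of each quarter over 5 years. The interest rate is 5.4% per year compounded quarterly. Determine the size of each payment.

A$5,662.37

Level annuity due; solve PV = PMT × [(1 − (1+r)^−n)/r] × (1+r) for PMT.
Periodic rate r = 0.054/4 per quarter; n is counted in quarters.
With n = 20: PMT = 100,000 / ([(1 − (1+r)^−n)/r] × (1+r)) = A$5,662.37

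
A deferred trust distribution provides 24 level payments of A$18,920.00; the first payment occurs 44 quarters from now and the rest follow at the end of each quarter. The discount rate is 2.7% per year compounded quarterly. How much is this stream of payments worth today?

Ordinary annuity of 24 payments, first payment at period 44.
Periodic rate r = 0.027/4 per quarter; n is counted in quarters.
The ordinary-annuity PV formula values the stream one period before the first payment (period 43); discount that back 43 periods:
PV₀ = 18,920 × [1 − (1+r)^−24] / r × (1+r)^−43 = A$312,933.63

A$312,933.63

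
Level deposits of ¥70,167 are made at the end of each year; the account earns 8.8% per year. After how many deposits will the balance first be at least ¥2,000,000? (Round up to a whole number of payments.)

15 payments

Periodic rate r = 0.088 per year.
Ordinary annuity FV: 2,000,000 = 70,167 × [((1+r)^n − 1)/r].
(1+r)^n = 1 + 2,000,000 × r / 70,167, so n = ln(1 + 2,000,000·r/70,167) / ln(1+r) = 14.88.
Round up to a whole number of payments: n = 15.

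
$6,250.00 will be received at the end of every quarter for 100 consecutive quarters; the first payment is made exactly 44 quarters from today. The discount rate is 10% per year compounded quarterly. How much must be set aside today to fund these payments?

$79,141.13

Ordinary annuity of 100 payments, first payment at period 44.
Periodic rate r = 0.1/4 per quarter; n is counted in quarters.
The ordinary-annuity PV formula values the stream one period before the first payment (period 43); discount that back 43 periods:
PV₀ = 6,250 × [1 − (1+r)^−100] / r × (1+r)^−43 = $79,141.13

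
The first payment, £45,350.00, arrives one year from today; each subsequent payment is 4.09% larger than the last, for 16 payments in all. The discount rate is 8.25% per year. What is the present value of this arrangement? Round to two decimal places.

Periodic rate r = 0.0825 per year.
Growing ordinary annuity: PV = PMT₁ × [1 − ((1+g)/(1+r))^n] / (r − g) = 45,350 × [1 − ((1+0.0409)/(1+r))^16] / (r − 0.0409) = £507,797.53.

£507,797.53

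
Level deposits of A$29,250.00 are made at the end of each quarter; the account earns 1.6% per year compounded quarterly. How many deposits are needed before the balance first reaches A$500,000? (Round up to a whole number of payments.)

Periodic rate r = 0.016/4 per quarter; n is counted in quarters.
Ordinary annuity FV: 500,000 = 29,250 × [((1+r)^n − 1)/r].
(1+r)^n = 1 + 500,000 × r / 29,250, so n = ln(1 + 500,000·r/29,250) / ln(1+r) = 16.57.
Round up to a whole number of payments: n = 17.

17 payments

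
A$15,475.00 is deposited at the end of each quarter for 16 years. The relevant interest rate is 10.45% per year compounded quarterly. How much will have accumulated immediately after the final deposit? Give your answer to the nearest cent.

A$2,493,624.46

This is an ordinary annuity: 64 deposits of A$15,475.00 at the end of each quarter.
Periodic rate r = 0.1045/4 per quarter; n is counted in quarters.
FV = PMT × [((1+r)^n − 1)/r] = 15,475 × [(1+r)^64 − 1] / r = A$2,493,624.46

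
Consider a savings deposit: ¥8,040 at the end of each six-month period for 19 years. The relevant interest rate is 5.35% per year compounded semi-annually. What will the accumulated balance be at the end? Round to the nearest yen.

This is an ordinary annuity: 38 deposits of ¥8,040 at the end of each six-month period.
Periodic rate r = 0.0535/2 per half-year; n is counted in half-years.
FV = PMT × [((1+r)^n − 1)/r] = 8,040 × [(1+r)^38 − 1] / r = ¥519,019

¥519,019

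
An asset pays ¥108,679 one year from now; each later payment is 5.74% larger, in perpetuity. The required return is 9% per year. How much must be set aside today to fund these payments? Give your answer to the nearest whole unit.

Periodic rate r = 0.09 per year.
Growing perpetuity (Gordon): PV = PMT₁ / (r − g) = 108,679 / (r − 0.0574) = ¥3,333,712.

¥3,333,712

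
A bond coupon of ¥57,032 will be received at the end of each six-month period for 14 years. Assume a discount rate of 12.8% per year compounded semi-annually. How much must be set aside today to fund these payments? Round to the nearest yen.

This is an ordinary annuity: 28 payments of ¥57,032 at the end of each six-month period.
Periodic rate r = 0.128/2 per half-year; n is counted in half-years.
PV = PMT × [(1 − (1+r)^−n)/r] = 57,032 × [1 − (1+r)^−28] / r = ¥734,243

¥734,243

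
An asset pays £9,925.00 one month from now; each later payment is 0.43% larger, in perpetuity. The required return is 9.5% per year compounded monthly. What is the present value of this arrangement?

Periodic rate r = 0.095/12 per month.
Growing perpetuity (Gordon): PV = PMT₁ / (r − g) = 9,925 / (r − 0.0043) = £2,744,239.63.

£2,744,239.63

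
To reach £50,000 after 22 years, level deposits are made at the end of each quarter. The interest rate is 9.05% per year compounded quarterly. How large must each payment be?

£183.58

Level ordinary annuity; solve FV = PMT × [((1+r)^n − 1)/r] for PMT.
Periodic rate r = 0.0905/4 per quarter; n is counted in quarters.
With n = 88: PMT = 50,000 / ([((1+r)^n − 1)/r]) = £183.58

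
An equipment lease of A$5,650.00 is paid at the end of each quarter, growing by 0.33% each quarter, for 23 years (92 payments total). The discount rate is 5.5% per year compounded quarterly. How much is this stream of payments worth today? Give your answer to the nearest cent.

Periodic rate r = 0.055/4 per quarter; n is counted in quarters.
Growing ordinary annuity: PV = PMT₁ × [1 − ((1+g)/(1+r))^n] / (r − g) = 5,650 × [1 − ((1+0.0033)/(1+r))^92] / (r − 0.0033) = A$332,255.76.

A$332,255.76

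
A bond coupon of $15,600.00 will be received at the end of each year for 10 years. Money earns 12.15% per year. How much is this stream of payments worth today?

This is an ordinary annuity: 10 payments of $15,600.00 at the end of each year.
Periodic rate r = 0.1215 per year.
PV = PMT × [(1 − (1+r)^−n)/r] = 15,600 × [1 − (1+r)^−10] / r = $87,604.89

$87,604.89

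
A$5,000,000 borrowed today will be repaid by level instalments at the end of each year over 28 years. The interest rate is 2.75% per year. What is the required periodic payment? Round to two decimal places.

Level ordinary annuity; solve PV = PMT × [(1 − (1+r)^−n)/r] for PMT.
Periodic rate r = 0.0275 per year.
With n = 28: PMT = 5,000,000 / ([(1 − (1+r)^−n)/r]) = A$258,386.90

A$258,386.90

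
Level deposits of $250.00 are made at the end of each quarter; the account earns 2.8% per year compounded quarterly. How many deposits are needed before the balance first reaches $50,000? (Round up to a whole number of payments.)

Periodic rate r = 0.028/4 per quarter; n is counted in quarters.
Ordinary annuity FV: 50,000 = 250 × [((1+r)^n − 1)/r].
(1+r)^n = 1 + 50,000 × r / 250, so n = ln(1 + 50,000·r/250) / ln(1+r) = 125.50.
Round up to a whole number of payments: n = 126.

126 payments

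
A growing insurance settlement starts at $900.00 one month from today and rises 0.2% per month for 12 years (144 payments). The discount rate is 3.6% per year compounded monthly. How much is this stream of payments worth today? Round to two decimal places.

$120,421.14

Periodic rate r = 0.036/12 per month; n is counted in months.
Growing ordinary annuity: PV = PMT₁ × [1 − ((1+g)/(1+r))^n] / (r − g) = 900 × [1 − ((1+0.002)/(1+r))^144] / (r − 0.002) = $120,421.14.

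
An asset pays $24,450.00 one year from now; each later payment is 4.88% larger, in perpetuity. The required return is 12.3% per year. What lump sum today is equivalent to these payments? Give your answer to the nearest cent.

Periodic rate r = 0.123 per year.
Growing perpetuity (Gordon): PV = PMT₁ / (r − g) = 24,450 / (r − 0.0488) = $329,514.82.

$329,514.82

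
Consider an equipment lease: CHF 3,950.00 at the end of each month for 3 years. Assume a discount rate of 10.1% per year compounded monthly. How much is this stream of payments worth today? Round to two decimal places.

CHF 122,237.45

This is an ordinary annuity: 36 payments of CHF 3,950.00 at the end of each month.
Periodic rate r = 0.101/12 per month; n is counted in months.
PV = PMT × [(1 − (1+r)^−n)/r] = 3,950 × [1 − (1+r)^−36] / r = CHF 122,237.45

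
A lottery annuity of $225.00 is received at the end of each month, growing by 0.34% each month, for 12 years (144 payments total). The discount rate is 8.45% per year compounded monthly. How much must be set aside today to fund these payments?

$25,114.05

Periodic rate r = 0.0845/12 per month; n is counted in months.
Growing ordinary annuity: PV = PMT₁ × [1 − ((1+g)/(1+r))^n] / (r − g) = 225 × [1 − ((1+0.0034)/(1+r))^144] / (r − 0.0034) = $25,114.05.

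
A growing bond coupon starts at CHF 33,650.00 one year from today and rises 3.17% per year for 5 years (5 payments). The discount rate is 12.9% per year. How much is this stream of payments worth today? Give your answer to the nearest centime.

CHF 125,458.89

Periodic rate r = 0.129 per year.
Growing ordinary annuity: PV = PMT₁ × [1 − ((1+g)/(1+r))^n] / (r − g) = 33,650 × [1 − ((1+0.0317)/(1+r))^5] / (r − 0.0317) = CHF 125,458.89.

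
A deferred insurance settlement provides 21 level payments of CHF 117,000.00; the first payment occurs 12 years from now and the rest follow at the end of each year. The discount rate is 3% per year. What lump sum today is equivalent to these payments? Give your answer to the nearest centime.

CHF 1,302,928.55

Ordinary annuity of 21 payments, first payment at period 12.
Periodic rate r = 0.03 per year.
The ordinary-annuity PV formula values the stream one period before the first payment (period 11); discount that back 11 periods:
PV₀ = 117,000 × [1 − (1+r)^−21] / r × (1+r)^−11 = CHF 1,302,928.55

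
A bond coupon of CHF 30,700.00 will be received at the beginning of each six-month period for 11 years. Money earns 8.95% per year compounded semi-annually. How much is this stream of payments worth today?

This is an annuity due: 22 payments of CHF 30,700.00 at the beginning of each six-month period.
Periodic rate r = 0.0895/2 per half-year; n is counted in half-years.
PV = PMT × [(1 − (1+r)^−n)/r] × (1+r) = 30,700 × [1 − (1+r)^−22] / r × (1+r) = CHF 443,152.88

CHF 443,152.88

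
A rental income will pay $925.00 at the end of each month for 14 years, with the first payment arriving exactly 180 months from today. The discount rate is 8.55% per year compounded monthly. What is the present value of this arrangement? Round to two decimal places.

$25,376.16

Ordinary annuity of 168 payments, first payment at period 180.
Periodic rate r = 0.0855/12 per month; n is counted in months.
The ordinary-annuity PV formula values the stream one period before the first payment (period 179); discount that back 179 periods:
PV₀ = 925 × [1 − (1+r)^−168] / r × (1+r)^−179 = $25,376.16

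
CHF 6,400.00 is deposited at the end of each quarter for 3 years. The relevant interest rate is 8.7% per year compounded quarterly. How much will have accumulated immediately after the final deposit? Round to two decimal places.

CHF 86,687.03

This is an ordinary annuity: 12 deposits of CHF 6,400.00 at the end of each quarter.
Periodic rate r = 0.087/4 per quarter; n is counted in quarters.
FV = PMT × [((1+r)^n − 1)/r] = 6,400 × [(1+r)^12 − 1] / r = CHF 86,687.03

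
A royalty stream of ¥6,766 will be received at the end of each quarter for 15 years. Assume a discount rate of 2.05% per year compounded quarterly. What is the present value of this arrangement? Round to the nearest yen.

¥348,716

This is an ordinary annuity: 60 payments of ¥6,766 at the end of each quarter.
Periodic rate r = 0.0205/4 per quarter; n is counted in quarters.
PV = PMT × [(1 − (1+r)^−n)/r] = 6,766 × [1 − (1+r)^−60] / r = ¥348,716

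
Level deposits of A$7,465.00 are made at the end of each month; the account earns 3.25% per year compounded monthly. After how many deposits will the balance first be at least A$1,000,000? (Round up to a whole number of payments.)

115 payments

Periodic rate r = 0.0325/12 per month; n is counted in months.
Ordinary annuity FV: 1,000,000 = 7,465 × [((1+r)^n − 1)/r].
(1+r)^n = 1 + 1,000,000 × r / 7,465, so n = ln(1 + 1,000,000·r/7,465) / ln(1+r) = 114.45.
Round up to a whole number of payments: n = 115.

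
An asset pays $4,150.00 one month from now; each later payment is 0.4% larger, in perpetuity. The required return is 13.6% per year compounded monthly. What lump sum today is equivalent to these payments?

Periodic rate r = 0.136/12 per month.
Growing perpetuity (Gordon): PV = PMT₁ / (r − g) = 4,150 / (r − 0.004) = $565,909.09.

$565,909.09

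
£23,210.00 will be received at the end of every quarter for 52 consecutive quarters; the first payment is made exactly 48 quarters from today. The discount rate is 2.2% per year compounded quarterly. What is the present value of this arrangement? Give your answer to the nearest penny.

Ordinary annuity of 52 payments, first payment at period 48.
Periodic rate r = 0.022/4 per quarter; n is counted in quarters.
The ordinary-annuity PV formula values the stream one period before the first payment (period 47); discount that back 47 periods:
PV₀ = 23,210 × [1 − (1+r)^−52] / r × (1+r)^−47 = £809,219.77

£809,219.77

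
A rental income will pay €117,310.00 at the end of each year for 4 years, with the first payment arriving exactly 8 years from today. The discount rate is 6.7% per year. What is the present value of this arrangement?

Ordinary annuity of 4 payments, first payment at period 8.
Periodic rate r = 0.067 per year.
The ordinary-annuity PV formula values the stream one period before the first payment (period 7); discount that back 7 periods:
PV₀ = 117,310 × [1 − (1+r)^−4] / r × (1+r)^−7 = €254,082.01

€254,082.01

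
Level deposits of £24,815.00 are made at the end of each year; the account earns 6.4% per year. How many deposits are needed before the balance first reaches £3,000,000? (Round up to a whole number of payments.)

35 payments

Periodic rate r = 0.064 per year.
Ordinary annuity FV: 3,000,000 = 24,815 × [((1+r)^n − 1)/r].
(1+r)^n = 1 + 3,000,000 × r / 24,815, so n = ln(1 + 3,000,000·r/24,815) / ln(1+r) = 34.94.
Round up to a whole number of payments: n = 35.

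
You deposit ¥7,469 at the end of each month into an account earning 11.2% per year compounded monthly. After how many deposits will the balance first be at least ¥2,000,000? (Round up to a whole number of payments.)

135 payments

Periodic rate r = 0.112/12 per month; n is counted in months.
Ordinary annuity FV: 2,000,000 = 7,469 × [((1+r)^n − 1)/r].
(1+r)^n = 1 + 2,000,000 × r / 7,469, so n = ln(1 + 2,000,000·r/7,469) / ln(1+r) = 134.83.
Round up to a whole number of payments: n = 135.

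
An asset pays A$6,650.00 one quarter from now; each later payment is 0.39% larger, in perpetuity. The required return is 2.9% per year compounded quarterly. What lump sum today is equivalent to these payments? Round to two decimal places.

Periodic rate r = 0.029/4 per quarter.
Growing perpetuity (Gordon): PV = PMT₁ / (r − g) = 6,650 / (r − 0.0039) = A$1,985,074.63.

A$1,985,074.63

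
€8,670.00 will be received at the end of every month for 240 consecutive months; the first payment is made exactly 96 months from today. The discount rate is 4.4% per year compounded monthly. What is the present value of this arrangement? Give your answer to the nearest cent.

€976,261.16

Ordinary annuity of 240 payments, first payment at period 96.
Periodic rate r = 0.044/12 per month; n is counted in months.
The ordinary-annuity PV formula values the stream one period before the first payment (period 95); discount that back 95 periods:
PV₀ = 8,670 × [1 − (1+r)^−240] / r × (1+r)^−95 = €976,261.16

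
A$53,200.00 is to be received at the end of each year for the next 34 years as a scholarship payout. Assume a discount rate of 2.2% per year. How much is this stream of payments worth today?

This is an ordinary annuity: 34 payments of A$53,200.00 at the end of each year.
Periodic rate r = 0.022 per year.
PV = PMT × [(1 − (1+r)^−n)/r] = 53,200 × [1 − (1+r)^−34] / r = A$1,264,307.53

A$1,264,307.53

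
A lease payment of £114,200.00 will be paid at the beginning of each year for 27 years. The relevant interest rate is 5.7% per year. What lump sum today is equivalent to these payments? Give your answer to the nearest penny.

This is an annuity due: 27 payments of £114,200.00 at the beginning of each year.
Periodic rate r = 0.057 per year.
PV = PMT × [(1 − (1+r)^−n)/r] × (1+r) = 114,200 × [1 − (1+r)^−27] / r × (1+r) = £1,643,639.75

£1,643,639.75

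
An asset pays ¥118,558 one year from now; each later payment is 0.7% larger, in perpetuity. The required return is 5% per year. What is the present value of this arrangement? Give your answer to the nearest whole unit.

Periodic rate r = 0.05 per year.
Growing perpetuity (Gordon): PV = PMT₁ / (r − g) = 118,558 / (r − 0.007) = ¥2,757,163.

¥2,757,163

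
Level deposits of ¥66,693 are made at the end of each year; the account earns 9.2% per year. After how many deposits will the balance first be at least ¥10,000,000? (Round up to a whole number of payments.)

Periodic rate r = 0.092 per year.
Ordinary annuity FV: 10,000,000 = 66,693 × [((1+r)^n − 1)/r].
(1+r)^n = 1 + 10,000,000 × r / 66,693, so n = ln(1 + 10,000,000·r/66,693) / ln(1+r) = 30.61.
Round up to a whole number of payments: n = 31.

31 payments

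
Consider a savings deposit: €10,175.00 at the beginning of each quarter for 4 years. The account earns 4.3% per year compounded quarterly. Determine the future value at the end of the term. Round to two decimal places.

This is an annuity due: 16 deposits of €10,175.00 at the beginning of each quarter.
Periodic rate r = 0.043/4 per quarter; n is counted in quarters.
FV = PMT × [((1+r)^n − 1)/r] × (1+r) = 10,175 × [(1+r)^16 − 1] / r × (1+r) = €178,506.37

€178,506.37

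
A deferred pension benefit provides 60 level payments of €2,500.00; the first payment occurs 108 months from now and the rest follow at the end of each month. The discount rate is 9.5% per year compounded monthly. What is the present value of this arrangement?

€51,197.31

Ordinary annuity of 60 payments, first payment at period 108.
Periodic rate r = 0.095/12 per month; n is counted in months.
The ordinary-annuity PV formula values the stream one period before the first payment (period 107); discount that back 107 periods:
PV₀ = 2,500 × [1 − (1+r)^−60] / r × (1+r)^−107 = €51,197.31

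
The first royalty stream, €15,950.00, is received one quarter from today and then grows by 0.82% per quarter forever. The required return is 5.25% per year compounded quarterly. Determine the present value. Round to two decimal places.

€3,238,578.68

Periodic rate r = 0.0525/4 per quarter.
Growing perpetuity (Gordon): PV = PMT₁ / (r − g) = 15,950 / (r − 0.0082) = €3,238,578.68.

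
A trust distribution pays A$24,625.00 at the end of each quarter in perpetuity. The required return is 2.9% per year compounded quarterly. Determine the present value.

Periodic rate r = 0.029/4 per quarter.
Level perpetuity: PV = PMT / r = 24,625 / (0.029/4) = A$3,396,551.72.

A$3,396,551.72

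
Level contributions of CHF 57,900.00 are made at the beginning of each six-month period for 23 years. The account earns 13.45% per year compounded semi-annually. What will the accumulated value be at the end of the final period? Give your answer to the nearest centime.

This is an annuity due: 46 deposits of CHF 57,900.00 at the beginning of each six-month period.
Periodic rate r = 0.1345/2 per half-year; n is counted in half-years.
FV = PMT × [((1+r)^n − 1)/r] × (1+r) = 57,900 × [(1+r)^46 − 1] / r × (1+r) = CHF 17,425,214.42

CHF 17,425,214.42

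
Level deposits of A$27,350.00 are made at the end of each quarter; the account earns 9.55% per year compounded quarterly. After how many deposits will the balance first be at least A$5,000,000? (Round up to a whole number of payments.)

Periodic rate r = 0.0955/4 per quarter; n is counted in quarters.
Ordinary annuity FV: 5,000,000 = 27,350 × [((1+r)^n − 1)/r].
(1+r)^n = 1 + 5,000,000 × r / 27,350, so n = ln(1 + 5,000,000·r/27,350) / ln(1+r) = 71.20.
Round up to a whole number of payments: n = 72.

72 payments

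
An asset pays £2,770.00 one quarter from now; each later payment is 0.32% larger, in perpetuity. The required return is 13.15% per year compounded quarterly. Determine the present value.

Periodic rate r = 0.1315/4 per quarter.
Growing perpetuity (Gordon): PV = PMT₁ / (r − g) = 2,770 / (r − 0.0032) = £93,344.57.

£93,344.57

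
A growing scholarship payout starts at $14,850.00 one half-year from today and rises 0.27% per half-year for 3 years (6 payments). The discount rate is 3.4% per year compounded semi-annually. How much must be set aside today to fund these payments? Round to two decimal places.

Periodic rate r = 0.034/2 per half-year; n is counted in half-years.
Growing ordinary annuity: PV = PMT₁ × [1 − ((1+g)/(1+r))^n] / (r − g) = 14,850 × [1 − ((1+0.0027)/(1+r))^6] / (r − 0.0027) = $84,588.03.

$84,588.03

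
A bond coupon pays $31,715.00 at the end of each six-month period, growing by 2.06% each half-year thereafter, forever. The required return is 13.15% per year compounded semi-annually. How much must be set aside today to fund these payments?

$702,436.32

Periodic rate r = 0.1315/2 per half-year.
Growing perpetuity (Gordon): PV = PMT₁ / (r − g) = 31,715 / (r − 0.0206) = $702,436.32.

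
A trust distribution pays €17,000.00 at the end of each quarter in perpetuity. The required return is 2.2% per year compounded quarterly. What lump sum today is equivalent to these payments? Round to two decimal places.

€3,090,909.09

Periodic rate r = 0.022/4 per quarter.
Level perpetuity: PV = PMT / r = 17,000 / (0.022/4) = €3,090,909.09.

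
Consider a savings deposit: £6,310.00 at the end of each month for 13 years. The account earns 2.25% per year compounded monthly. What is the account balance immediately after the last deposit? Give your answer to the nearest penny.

This is an ordinary annuity: 156 deposits of £6,310.00 at the end of each month.
Periodic rate r = 0.0225/12 per month; n is counted in months.
FV = PMT × [((1+r)^n − 1)/r] = 6,310 × [(1+r)^156 − 1] / r = £1,142,213.84

£1,142,213.84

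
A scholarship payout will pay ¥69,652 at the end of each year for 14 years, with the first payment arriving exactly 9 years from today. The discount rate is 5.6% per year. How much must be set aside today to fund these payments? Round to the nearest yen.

¥429,237

Ordinary annuity of 14 payments, first payment at period 9.
Periodic rate r = 0.056 per year.
The ordinary-annuity PV formula values the stream one period before the first payment (period 8); discount that back 8 periods:
PV₀ = 69,652 × [1 − (1+r)^−14] / r × (1+r)^−8 = ¥429,237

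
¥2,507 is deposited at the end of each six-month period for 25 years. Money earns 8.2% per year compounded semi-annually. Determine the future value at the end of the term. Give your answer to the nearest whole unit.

This is an ordinary annuity: 50 deposits of ¥2,507 at the end of each six-month period.
Periodic rate r = 0.082/2 per half-year; n is counted in half-years.
FV = PMT × [((1+r)^n − 1)/r] = 2,507 × [(1+r)^50 − 1] / r = ¥394,793

¥394,793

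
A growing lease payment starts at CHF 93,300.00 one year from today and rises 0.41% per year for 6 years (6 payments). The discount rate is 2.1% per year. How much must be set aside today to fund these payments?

Periodic rate r = 0.021 per year.
Growing ordinary annuity: PV = PMT₁ × [1 − ((1+g)/(1+r))^n] / (r − g) = 93,300 × [1 − ((1+0.0041)/(1+r))^6] / (r − 0.0041) = CHF 526,091.93.

CHF 526,091.93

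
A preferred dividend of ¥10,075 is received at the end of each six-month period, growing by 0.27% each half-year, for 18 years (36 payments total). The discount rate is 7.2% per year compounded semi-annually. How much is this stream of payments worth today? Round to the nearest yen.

Periodic rate r = 0.072/2 per half-year; n is counted in half-years.
Growing ordinary annuity: PV = PMT₁ × [1 − ((1+g)/(1+r))^n] / (r − g) = 10,075 × [1 − ((1+0.0027)/(1+r))^36] / (r − 0.0027) = ¥209,226.

¥209,226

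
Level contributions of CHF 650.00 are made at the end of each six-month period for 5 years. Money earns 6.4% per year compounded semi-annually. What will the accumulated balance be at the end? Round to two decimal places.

CHF 7,520.52

This is an ordinary annuity: 10 deposits of CHF 650.00 at the end of each six-month period.
Periodic rate r = 0.064/2 per half-year; n is counted in half-years.
FV = PMT × [((1+r)^n − 1)/r] = 650 × [(1+r)^10 − 1] / r = CHF 7,520.52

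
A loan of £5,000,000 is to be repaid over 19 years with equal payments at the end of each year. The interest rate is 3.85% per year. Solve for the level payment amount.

Level ordinary annuity; solve PV = PMT × [(1 − (1+r)^−n)/r] for PMT.
Periodic rate r = 0.0385 per year.
With n = 19: PMT = 5,000,000 / ([(1 − (1+r)^−n)/r]) = £375,858.35

£375,858.35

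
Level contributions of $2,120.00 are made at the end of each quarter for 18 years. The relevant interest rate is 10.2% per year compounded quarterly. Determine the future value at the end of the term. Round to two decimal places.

$426,385.45

This is an ordinary annuity: 72 deposits of $2,120.00 at the end of each quarter.
Periodic rate r = 0.102/4 per quarter; n is counted in quarters.
FV = PMT × [((1+r)^n − 1)/r] = 2,120 × [(1+r)^72 − 1] / r = $426,385.45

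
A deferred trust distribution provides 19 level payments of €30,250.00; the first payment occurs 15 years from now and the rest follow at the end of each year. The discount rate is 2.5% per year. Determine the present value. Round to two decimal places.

€320,679.31

Ordinary annuity of 19 payments, first payment at period 15.
Periodic rate r = 0.025 per year.
The ordinary-annuity PV formula values the stream one period before the first payment (period 14); discount that back 14 periods:
PV₀ = 30,250 × [1 − (1+r)^−19] / r × (1+r)^−14 = €320,679.31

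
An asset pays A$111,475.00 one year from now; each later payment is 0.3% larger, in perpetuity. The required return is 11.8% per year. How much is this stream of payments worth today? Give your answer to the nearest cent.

Periodic rate r = 0.118 per year.
Growing perpetuity (Gordon): PV = PMT₁ / (r − g) = 111,475 / (r − 0.003) = A$969,347.83.

A$969,347.83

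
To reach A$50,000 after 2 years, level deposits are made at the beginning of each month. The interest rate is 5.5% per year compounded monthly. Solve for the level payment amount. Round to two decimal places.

A$1,966.60

Level annuity due; solve FV = PMT × [((1+r)^n − 1)/r] × (1+r) for PMT.
Periodic rate r = 0.055/12 per month; n is counted in months.
With n = 24: PMT = 50,000 / ([((1+r)^n − 1)/r] × (1+r)) = A$1,966.60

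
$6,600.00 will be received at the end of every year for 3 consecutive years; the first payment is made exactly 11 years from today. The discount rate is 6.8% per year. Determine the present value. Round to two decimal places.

$9,004.02

Ordinary annuity of 3 payments, first payment at period 11.
Periodic rate r = 0.068 per year.
The ordinary-annuity PV formula values the stream one period before the first payment (period 10); discount that back 10 periods:
PV₀ = 6,600 × [1 − (1+r)^−3] / r × (1+r)^−10 = $9,004.02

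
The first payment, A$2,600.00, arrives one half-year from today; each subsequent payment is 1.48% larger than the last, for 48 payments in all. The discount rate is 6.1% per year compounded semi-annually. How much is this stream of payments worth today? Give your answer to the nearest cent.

A$86,349.14

Periodic rate r = 0.061/2 per half-year; n is counted in half-years.
Growing ordinary annuity: PV = PMT₁ × [1 − ((1+g)/(1+r))^n] / (r − g) = 2,600 × [1 − ((1+0.0148)/(1+r))^48] / (r − 0.0148) = A$86,349.14.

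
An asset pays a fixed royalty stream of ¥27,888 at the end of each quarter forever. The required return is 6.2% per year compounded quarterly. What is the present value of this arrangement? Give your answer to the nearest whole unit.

Periodic rate r = 0.062/4 per quarter.
Level perpetuity: PV = PMT / r = 27,888 / (0.062/4) = ¥1,799,226.

¥1,799,226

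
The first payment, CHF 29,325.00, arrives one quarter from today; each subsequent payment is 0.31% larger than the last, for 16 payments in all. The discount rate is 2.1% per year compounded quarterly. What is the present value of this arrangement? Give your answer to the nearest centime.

CHF 459,336.75

Periodic rate r = 0.021/4 per quarter; n is counted in quarters.
Growing ordinary annuity: PV = PMT₁ × [1 − ((1+g)/(1+r))^n] / (r − g) = 29,325 × [1 − ((1+0.0031)/(1+r))^16] / (r − 0.0031) = CHF 459,336.75.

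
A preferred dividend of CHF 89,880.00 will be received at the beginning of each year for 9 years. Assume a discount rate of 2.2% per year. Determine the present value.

CHF 742,655.36

This is an annuity due: 9 payments of CHF 89,880.00 at the beginning of each year.
Periodic rate r = 0.022 per year.
PV = PMT × [(1 − (1+r)^−n)/r] × (1+r) = 89,880 × [1 − (1+r)^−9] / r × (1+r) = CHF 742,655.36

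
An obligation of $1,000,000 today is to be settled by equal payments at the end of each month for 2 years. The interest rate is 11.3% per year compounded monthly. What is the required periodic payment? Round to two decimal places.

$46,747.24

Level ordinary annuity; solve PV = PMT × [(1 − (1+r)^−n)/r] for PMT.
Periodic rate r = 0.113/12 per month; n is counted in months.
With n = 24: PMT = 1,000,000 / ([(1 − (1+r)^−n)/r]) = $46,747.24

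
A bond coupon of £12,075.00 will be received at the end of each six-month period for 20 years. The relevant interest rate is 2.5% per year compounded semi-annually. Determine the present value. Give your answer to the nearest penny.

This is an ordinary annuity: 40 payments of £12,075.00 at the end of each six-month period.
Periodic rate r = 0.025/2 per half-year; n is counted in half-years.
PV = PMT × [(1 − (1+r)^−n)/r] = 12,075 × [1 − (1+r)^−40] / r = £378,272.72

£378,272.72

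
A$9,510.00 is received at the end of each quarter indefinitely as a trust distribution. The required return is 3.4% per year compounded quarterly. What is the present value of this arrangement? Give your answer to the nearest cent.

A$1,118,823.53

Periodic rate r = 0.034/4 per quarter.
Level perpetuity: PV = PMT / r = 9,510 / (0.034/4) = A$1,118,823.53.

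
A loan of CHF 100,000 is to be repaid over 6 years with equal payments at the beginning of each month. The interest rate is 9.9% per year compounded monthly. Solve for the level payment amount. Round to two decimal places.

Level annuity due; solve PV = PMT × [(1 − (1+r)^−n)/r] × (1+r) for PMT.
Periodic rate r = 0.099/12 per month; n is counted in months.
With n = 72: PMT = 100,000 / ([(1 − (1+r)^−n)/r] × (1+r)) = CHF 1,832.43

CHF 1,832.43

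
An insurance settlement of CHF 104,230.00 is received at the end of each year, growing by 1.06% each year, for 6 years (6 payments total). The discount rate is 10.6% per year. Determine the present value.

Periodic rate r = 0.106 per year.
Growing ordinary annuity: PV = PMT₁ × [1 − ((1+g)/(1+r))^n] / (r − g) = 104,230 × [1 − ((1+0.0106)/(1+r))^6] / (r − 0.0106) = CHF 456,656.86.

CHF 456,656.86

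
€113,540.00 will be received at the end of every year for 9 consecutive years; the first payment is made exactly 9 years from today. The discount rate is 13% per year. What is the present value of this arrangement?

€219,168.84

Ordinary annuity of 9 payments, first payment at period 9.
Periodic rate r = 0.13 per year.
The ordinary-annuity PV formula values the stream one period before the first payment (period 8); discount that back 8 periods:
PV₀ = 113,540 × [1 − (1+r)^−9] / r × (1+r)^−8 = €219,168.84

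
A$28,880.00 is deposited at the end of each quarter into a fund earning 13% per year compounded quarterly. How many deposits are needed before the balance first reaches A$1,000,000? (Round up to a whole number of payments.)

24 payments

Periodic rate r = 0.13/4 per quarter; n is counted in quarters.
Ordinary annuity FV: 1,000,000 = 28,880 × [((1+r)^n − 1)/r].
(1+r)^n = 1 + 1,000,000 × r / 28,880, so n = ln(1 + 1,000,000·r/28,880) / ln(1+r) = 23.57.
Round up to a whole number of payments: n = 24.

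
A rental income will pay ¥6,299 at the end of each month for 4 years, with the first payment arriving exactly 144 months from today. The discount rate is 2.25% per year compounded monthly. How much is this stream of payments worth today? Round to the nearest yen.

Ordinary annuity of 48 payments, first payment at period 144.
Periodic rate r = 0.0225/12 per month; n is counted in months.
The ordinary-annuity PV formula values the stream one period before the first payment (period 143); discount that back 143 periods:
PV₀ = 6,299 × [1 − (1+r)^−48] / r × (1+r)^−143 = ¥220,999

¥220,999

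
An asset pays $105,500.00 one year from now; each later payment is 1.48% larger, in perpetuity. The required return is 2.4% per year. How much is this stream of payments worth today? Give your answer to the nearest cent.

Periodic rate r = 0.024 per year.
Growing perpetuity (Gordon): PV = PMT₁ / (r − g) = 105,500 / (r − 0.0148) = $11,467,391.30.

$11,467,391.30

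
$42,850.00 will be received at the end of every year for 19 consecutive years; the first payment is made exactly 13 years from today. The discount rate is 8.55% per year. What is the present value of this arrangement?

$147,855.42

Ordinary annuity of 19 payments, first payment at period 13.
Periodic rate r = 0.0855 per year.
The ordinary-annuity PV formula values the stream one period before the first payment (period 12); discount that back 12 periods:
PV₀ = 42,850 × [1 − (1+r)^−19] / r × (1+r)^−12 = $147,855.42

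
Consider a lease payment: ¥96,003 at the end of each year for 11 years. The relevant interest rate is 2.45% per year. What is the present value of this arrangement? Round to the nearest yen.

This is an ordinary annuity: 11 payments of ¥96,003 at the end of each year.
Periodic rate r = 0.0245 per year.
PV = PMT × [(1 − (1+r)^−n)/r] = 96,003 × [1 − (1+r)^−11] / r = ¥915,961

¥915,961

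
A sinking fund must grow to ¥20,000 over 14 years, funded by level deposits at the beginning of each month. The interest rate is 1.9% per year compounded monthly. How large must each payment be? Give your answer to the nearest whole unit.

¥104

Level annuity due; solve FV = PMT × [((1+r)^n − 1)/r] × (1+r) for PMT.
Periodic rate r = 0.019/12 per month; n is counted in months.
With n = 168: PMT = 20,000 / ([((1+r)^n − 1)/r] × (1+r)) = ¥104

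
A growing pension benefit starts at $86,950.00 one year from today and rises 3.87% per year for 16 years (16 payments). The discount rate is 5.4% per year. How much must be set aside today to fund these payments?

Periodic rate r = 0.054 per year.
Growing ordinary annuity: PV = PMT₁ × [1 − ((1+g)/(1+r))^n] / (r − g) = 86,950 × [1 − ((1+0.0387)/(1+r))^16] / (r − 0.0387) = $1,185,513.63.

$1,185,513.63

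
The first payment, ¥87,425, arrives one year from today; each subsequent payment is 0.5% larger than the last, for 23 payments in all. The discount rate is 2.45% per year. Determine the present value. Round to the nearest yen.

Periodic rate r = 0.0245 per year.
Growing ordinary annuity: PV = PMT₁ × [1 − ((1+g)/(1+r))^n] / (r − g) = 87,425 × [1 − ((1+0.005)/(1+r))^23] / (r − 0.005) = ¥1,601,656.

¥1,601,656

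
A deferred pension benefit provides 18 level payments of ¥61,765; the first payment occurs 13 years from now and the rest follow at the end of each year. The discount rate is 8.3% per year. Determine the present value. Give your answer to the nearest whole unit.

¥217,793

Ordinary annuity of 18 payments, first payment at period 13.
Periodic rate r = 0.083 per year.
The ordinary-annuity PV formula values the stream one period before the first payment (period 12); discount that back 12 periods:
PV₀ = 61,765 × [1 − (1+r)^−18] / r × (1+r)^−12 = ¥217,793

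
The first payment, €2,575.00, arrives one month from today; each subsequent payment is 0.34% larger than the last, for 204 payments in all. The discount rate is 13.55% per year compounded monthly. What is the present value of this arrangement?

Periodic rate r = 0.1355/12 per month; n is counted in months.
Growing ordinary annuity: PV = PMT₁ × [1 − ((1+g)/(1+r))^n] / (r − g) = 2,575 × [1 − ((1+0.0034)/(1+r))^204] / (r − 0.0034) = €260,295.25.

€260,295.25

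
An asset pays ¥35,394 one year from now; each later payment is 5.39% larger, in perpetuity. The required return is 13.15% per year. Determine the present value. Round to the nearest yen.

Periodic rate r = 0.1315 per year.
Growing perpetuity (Gordon): PV = PMT₁ / (r − g) = 35,394 / (r − 0.0539) = ¥456,108.

¥456,108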